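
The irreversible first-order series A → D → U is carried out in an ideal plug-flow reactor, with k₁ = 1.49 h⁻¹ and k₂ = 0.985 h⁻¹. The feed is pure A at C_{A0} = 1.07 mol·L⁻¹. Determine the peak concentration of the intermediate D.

Evaluating C_D at τ_opt = ln(k₂/k₁)/(k₂−k₁) gives C_{D,max}/C_{A0} = (k₁/k₂)^[k₂/(k₂−k₁)].
= (1.49/0.985)^(0.985/(0.985−1.49)) = (1.513)^(-1.950) = 0.4461.
C_{D,max} = 0.4461×1.07 = 0.477 mol·L⁻¹.

0.477 mol·L⁻¹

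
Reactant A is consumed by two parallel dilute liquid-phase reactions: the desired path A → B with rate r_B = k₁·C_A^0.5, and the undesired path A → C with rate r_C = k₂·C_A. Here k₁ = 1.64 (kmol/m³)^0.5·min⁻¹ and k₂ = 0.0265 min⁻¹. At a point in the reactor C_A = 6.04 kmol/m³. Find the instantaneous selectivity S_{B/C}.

S_{B/C} = r_B/r_C = (k₁·C_A^0.5)/(k₂·C_A) = (k₁/k₂)·C_A^-0.5.
= (1.64×6.040^0.5) / (0.0265×6.040) = 4.031/0.1601 = 25.2.
The undesired path is higher order in A, so low C_A (CSTR or dilute feed) favours B.

25.2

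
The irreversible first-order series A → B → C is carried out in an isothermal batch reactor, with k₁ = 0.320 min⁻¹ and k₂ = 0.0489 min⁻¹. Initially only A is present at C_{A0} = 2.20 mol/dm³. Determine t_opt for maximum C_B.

6.93 min

For first-order series the maximum of C_B occurs at t_opt = ln(k₂/k₁)/(k₂−k₁).
= ln(0.0489/0.320)/(0.0489−0.320) = ln(0.1528)/-0.2711 = -1.879/-0.2711 = 6.93 min.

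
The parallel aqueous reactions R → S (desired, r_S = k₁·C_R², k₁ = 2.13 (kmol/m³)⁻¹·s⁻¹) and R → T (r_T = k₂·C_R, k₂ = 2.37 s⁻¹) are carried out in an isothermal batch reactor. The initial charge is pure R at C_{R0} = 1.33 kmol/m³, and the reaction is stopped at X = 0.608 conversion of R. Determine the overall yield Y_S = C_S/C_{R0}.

0.272

C_R = C_{R0}(1−X) = 0.5214 kmol/m³.
Along a PFR/batch, dC_T/dC_R = −r_T/(r_S+r_T) = −k₂/(k₂+k₁·C_R).
Integrating from C_{R0} to C_R: C_T = (2.37/2.13)·ln[(2.37+2.13·1.33)/(2.37+2.13·0.521)] = 1.113·ln(5.203/3.480) = 0.4473 kmol/m³.
Then C_S = (C_{R0}−C_R) − C_T = 0.8086 − 0.4473 = 0.3613 kmol/m³.
Y_S = C_S/C_{R0} = 0.3613/1.33 = 0.272.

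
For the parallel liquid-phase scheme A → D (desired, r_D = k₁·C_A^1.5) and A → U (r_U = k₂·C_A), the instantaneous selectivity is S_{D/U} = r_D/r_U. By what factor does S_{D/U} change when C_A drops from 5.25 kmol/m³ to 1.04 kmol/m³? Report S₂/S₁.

S_{D/U} = (k₁/k₂)·C_A^0.5, so S₂/S₁ = (C_{A,2}/C_{A,1})^0.5.
= (1.04/5.25)^0.5 = (0.1981)^0.5 = 0.445.
Selectivity toward D falls as C_A falls — high-concentration operation is favoured.

0.445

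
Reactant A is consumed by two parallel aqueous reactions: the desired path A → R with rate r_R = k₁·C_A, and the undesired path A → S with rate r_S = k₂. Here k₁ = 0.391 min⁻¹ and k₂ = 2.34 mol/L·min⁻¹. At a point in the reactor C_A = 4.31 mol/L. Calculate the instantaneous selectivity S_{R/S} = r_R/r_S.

0.720

S_{R/S} = r_R/r_S = (k₁·C_A)/(k₂) = (k₁/k₂)·C_A.
= (0.391×4.310) / (2.34) = 1.685/2.340 = 0.720.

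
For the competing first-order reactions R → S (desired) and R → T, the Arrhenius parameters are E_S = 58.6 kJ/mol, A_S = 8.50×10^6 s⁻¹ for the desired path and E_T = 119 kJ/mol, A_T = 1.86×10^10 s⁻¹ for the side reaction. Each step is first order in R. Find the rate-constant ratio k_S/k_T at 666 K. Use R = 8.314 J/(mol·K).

25.0

k_S/k_T = (A_S/A_T)·exp[−(E_S−E_T)/(RT)] = (A_S/A_T)·exp[(E_T−E_S)/(RT)].
(E_T−E_S)/(RT) = (119−58.6)×10³/(8.314×666) = 60400/5537 = 10.91.
k_S/k_T = (8.50×10^6/1.86×10^10)·exp(10.91) = 4.570×10^-4 × 54622 = 25.0.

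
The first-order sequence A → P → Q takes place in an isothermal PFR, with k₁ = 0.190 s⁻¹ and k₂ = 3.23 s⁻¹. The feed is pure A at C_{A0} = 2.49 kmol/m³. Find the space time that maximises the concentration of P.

The intermediate peaks when r₁ = r₂, i.e. k₁e^(−k₁τ) = k₂e^(−k₂τ), giving τ_opt = ln(k₂/k₁)/(k₂−k₁).
= ln(3.23/0.190)/(3.23−0.190) = ln(17.00)/3.040 = 2.833/3.040 = 0.932 s.

0.932 s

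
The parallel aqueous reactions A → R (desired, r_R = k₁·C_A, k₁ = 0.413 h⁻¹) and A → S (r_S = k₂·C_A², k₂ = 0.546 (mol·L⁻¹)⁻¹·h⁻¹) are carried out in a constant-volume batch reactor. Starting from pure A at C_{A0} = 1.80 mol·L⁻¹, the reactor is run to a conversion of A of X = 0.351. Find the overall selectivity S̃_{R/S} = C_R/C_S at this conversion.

0.515

C_A = C_{A0}(1−X) = 1.168 mol·L⁻¹.
Along a PFR/batch, dC_R/dC_A = −r_R/(r_R+r_S) = −k₁/(k₁+k₂·C_A).
Integrating from C_{A0} to C_A: C_R = (0.413/0.546)·ln[(0.413+0.546·1.80)/(0.413+0.546·1.17)] = 0.7564·ln(1.396/1.051) = 0.2147 mol·L⁻¹.
C_S = (C_{A0}−C_A)−C_R = 0.4171 mol·L⁻¹; S̃_{R/S} = 0.2147/0.4171 = 0.515.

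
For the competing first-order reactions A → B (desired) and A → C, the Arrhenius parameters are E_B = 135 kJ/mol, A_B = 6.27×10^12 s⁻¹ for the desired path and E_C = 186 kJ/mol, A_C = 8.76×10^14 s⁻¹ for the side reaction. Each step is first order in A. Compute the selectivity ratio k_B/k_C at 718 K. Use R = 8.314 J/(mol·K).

36.7

k_B/k_C = (A_B/A_C)·exp[−(E_B−E_C)/(RT)] = (A_B/A_C)·exp[(E_C−E_B)/(RT)].
(E_C−E_B)/(RT) = (186−135)×10³/(8.314×718) = 51000/5969 = 8.543.
k_B/k_C = (6.27×10^12/8.76×10^14)·exp(8.543) = 0.007158 × 5133 = 36.7.
Since E_B < E_C, lowering the temperature improves selectivity toward B.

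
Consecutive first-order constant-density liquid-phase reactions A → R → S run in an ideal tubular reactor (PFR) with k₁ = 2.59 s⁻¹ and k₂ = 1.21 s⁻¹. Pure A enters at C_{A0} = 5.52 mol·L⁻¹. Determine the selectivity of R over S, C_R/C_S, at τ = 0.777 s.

1.25

The intermediate concentration in a first-order A→B→C sequence is C_R = k₁C_{A0}(e^(−k₁τ) − e^(−k₂τ))/(k₂−k₁).
e^(−k₁τ) = e^(−2.59×0.777) = e^(−2.012) = 0.1337; e^(−k₂τ) = e^(−0.9402) = 0.3906.
C_R = 2.59×5.52/(1.21−2.59) × (0.1337−0.3906) = (-10.36)×(-0.2569) = 2.661 mol·L⁻¹.
C_A = C_{A0}e^(−k₁τ) = 0.7378 mol·L⁻¹, so C_S = C_{A0}−C_A−C_R = 2.121 mol·L⁻¹; C_R/C_S = 1.25.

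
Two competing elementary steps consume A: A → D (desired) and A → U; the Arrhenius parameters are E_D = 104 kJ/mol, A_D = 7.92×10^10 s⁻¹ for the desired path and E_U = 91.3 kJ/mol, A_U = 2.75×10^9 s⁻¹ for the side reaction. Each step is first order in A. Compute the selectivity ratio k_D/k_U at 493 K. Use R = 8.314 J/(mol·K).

1.30

With equal orders, S_{D/U} = k_D/k_U = (A_D/A_U)·exp[(E_U−E_D)/(RT)].
(E_U−E_D)/(RT) = (91.3−104)×10³/(8.314×493) = -12700/4099 = -3.098.
k_D/k_U = (7.92×10^10/2.75×10^9)·exp(-3.098) = 28.80 × 0.04512 = 1.30.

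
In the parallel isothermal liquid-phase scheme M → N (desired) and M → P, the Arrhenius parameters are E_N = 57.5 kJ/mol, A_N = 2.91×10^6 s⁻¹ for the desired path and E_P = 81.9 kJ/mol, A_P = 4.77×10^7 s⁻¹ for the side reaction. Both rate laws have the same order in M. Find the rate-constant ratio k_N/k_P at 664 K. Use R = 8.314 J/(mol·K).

k_N/k_P = (A_N/A_P)·exp[−(E_N−E_P)/(RT)] = (A_N/A_P)·exp[(E_P−E_N)/(RT)].
(E_P−E_N)/(RT) = (81.9−57.5)×10³/(8.314×664) = 24400/5520 = 4.420.
k_N/k_P = (2.91×10^6/4.77×10^7)·exp(4.420) = 0.06101 × 83.09 = 5.07.

5.07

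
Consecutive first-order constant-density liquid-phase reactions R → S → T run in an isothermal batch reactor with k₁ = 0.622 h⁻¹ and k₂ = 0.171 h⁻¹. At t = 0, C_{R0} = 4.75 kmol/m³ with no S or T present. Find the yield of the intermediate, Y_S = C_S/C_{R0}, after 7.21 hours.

For first-order series with pure R initially, C_S(t) = k₁C_{R0}/(k₂−k₁)·(e^(−k₁t) − e^(−k₂t)).
e^(−k₁t) = e^(−0.622×7.21) = e^(−4.485) = 0.01128; e^(−k₂t) = e^(−1.233) = 0.2914.
C_S = 0.622×4.75/(0.171−0.622) × (0.01128−0.2914) = (-6.551)×(-0.2802) = 1.835 kmol/m³.
Y_S = C_S/C_{R0} = 1.835/4.75 = 0.386.

0.386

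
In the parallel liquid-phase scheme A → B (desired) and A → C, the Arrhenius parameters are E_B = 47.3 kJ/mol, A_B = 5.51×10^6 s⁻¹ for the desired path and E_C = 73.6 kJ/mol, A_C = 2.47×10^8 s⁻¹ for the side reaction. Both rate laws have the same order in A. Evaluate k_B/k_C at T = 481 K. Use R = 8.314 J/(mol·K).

k_B/k_C = (A_B/A_C)·exp[−(E_B−E_C)/(RT)] = (A_B/A_C)·exp[(E_C−E_B)/(RT)].
(E_C−E_B)/(RT) = (73.6−47.3)×10³/(8.314×481) = 26300/3999 = 6.577.
k_B/k_C = (5.51×10^6/2.47×10^8)·exp(6.577) = 0.02231 × 718.1 = 16.0.
Since E_B < E_C, lowering the temperature improves selectivity toward B.

16.0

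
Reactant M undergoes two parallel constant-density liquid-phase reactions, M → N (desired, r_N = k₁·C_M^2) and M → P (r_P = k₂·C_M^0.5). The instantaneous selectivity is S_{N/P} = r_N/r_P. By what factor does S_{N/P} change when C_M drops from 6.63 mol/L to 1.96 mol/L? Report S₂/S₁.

0.161

S_{N/P} = (k₁/k₂)·C_M^1.5, so S₂/S₁ = (C_{M,2}/C_{M,1})^1.5.
= (1.96/6.63)^1.5 = (0.2956)^1.5 = 0.161.
Selectivity toward N falls as C_M falls — high-concentration operation is favoured.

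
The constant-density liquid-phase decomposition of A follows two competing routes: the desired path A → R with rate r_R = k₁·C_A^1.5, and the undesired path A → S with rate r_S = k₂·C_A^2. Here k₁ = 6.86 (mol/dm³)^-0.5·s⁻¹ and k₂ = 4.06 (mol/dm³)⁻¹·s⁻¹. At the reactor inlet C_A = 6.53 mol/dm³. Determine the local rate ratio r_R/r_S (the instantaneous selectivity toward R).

S_{R/S} = r_R/r_S = (k₁·C_A^1.5)/(k₂·C_A^2) = (k₁/k₂)·C_A^-0.5.
= (6.86×6.530^1.5) / (4.06×6.530^2) = 114.5/173.1 = 0.661.

0.661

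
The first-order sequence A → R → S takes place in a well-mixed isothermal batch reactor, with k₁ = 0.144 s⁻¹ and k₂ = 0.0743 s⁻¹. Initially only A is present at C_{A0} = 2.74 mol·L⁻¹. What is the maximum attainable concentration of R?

Evaluating C_R at t_opt = ln(k₂/k₁)/(k₂−k₁) gives C_{R,max}/C_{A0} = (k₁/k₂)^[k₂/(k₂−k₁)].
= (0.144/0.0743)^(0.0743/(0.0743−0.144)) = (1.938)^(-1.066) = 0.4939.
C_{R,max} = 0.4939×2.74 = 1.35 mol·L⁻¹.

1.35 mol·L⁻¹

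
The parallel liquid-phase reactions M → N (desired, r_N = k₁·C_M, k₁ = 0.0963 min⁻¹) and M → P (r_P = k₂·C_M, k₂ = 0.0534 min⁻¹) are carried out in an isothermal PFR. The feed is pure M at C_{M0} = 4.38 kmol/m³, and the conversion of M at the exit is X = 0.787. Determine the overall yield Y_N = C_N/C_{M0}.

0.506

C_M = C_{M0}(1−X) = 0.9329 kmol/m³.
Both paths are first order in M, so the instantaneous fraction to N is constant: dC_N/d(−C_M) = k₁/(k₁+k₂) = 0.6433.
C_N = 0.6433·(C_{M0}−C_M) = 0.6433×3.447 = 2.22 kmol/m³.
Y_N = C_N/C_{M0} = 2.217/4.38 = 0.506.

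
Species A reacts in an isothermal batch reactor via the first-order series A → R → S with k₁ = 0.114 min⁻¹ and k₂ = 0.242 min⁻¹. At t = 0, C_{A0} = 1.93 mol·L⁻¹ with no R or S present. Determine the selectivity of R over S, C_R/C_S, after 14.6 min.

Solving the coupled first-order balances gives C_R(t) = [k₁/(k₂−k₁)]·C_{A0}·(e^(−k₁t) − e^(−k₂t)).
e^(−k₁t) = e^(−0.114×14.6) = e^(−1.664) = 0.1893; e^(−k₂t) = e^(−3.533) = 0.02921.
C_R = 0.114×1.93/(0.242−0.114) × (0.1893−0.02921) = 1.719×0.1601 = 0.2752 mol·L⁻¹.
C_A = C_{A0}e^(−k₁t) = 0.3654 mol·L⁻¹, so C_S = C_{A0}−C_A−C_R = 1.289 mol·L⁻¹; C_R/C_S = 0.213.

0.213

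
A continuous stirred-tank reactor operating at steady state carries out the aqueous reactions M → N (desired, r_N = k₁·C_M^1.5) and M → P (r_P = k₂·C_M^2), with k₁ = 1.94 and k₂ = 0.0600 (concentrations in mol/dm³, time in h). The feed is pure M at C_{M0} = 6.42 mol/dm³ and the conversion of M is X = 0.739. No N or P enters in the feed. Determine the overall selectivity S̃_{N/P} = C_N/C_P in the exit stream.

25.0

Exit C_M = C_{M0}(1−X) = 6.42×0.261 = 1.676 mol/dm³.
Rates in a CSTR are evaluated at the outlet concentration: r_N = 1.94×1.676^1.5 = 4.208, r_P = 0.0600×1.676^2 = 0.1685.
Overall selectivity = C_N/C_P = r_Nτ/(r_Pτ) = r_N/r_P = 25.0.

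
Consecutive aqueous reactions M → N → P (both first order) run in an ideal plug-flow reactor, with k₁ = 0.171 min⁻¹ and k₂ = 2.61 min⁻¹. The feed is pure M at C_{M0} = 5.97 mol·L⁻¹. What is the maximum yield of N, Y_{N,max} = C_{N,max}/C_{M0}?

Evaluating C_N at τ_opt = ln(k₂/k₁)/(k₂−k₁) gives C_{N,max}/C_{M0} = (k₁/k₂)^[k₂/(k₂−k₁)].
= (0.171/2.61)^(2.61/(2.61−0.171)) = (0.06552)^(1.070) = 0.05412.

0.0541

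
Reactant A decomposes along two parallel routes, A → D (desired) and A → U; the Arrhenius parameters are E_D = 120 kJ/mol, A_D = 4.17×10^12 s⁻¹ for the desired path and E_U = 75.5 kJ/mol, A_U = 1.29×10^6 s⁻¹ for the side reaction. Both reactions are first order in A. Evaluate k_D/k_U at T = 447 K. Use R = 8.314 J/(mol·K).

k_D/k_U = (A_D/A_U)·exp[−(E_D−E_U)/(RT)] = (A_D/A_U)·exp[(E_U−E_D)/(RT)].
(E_U−E_D)/(RT) = (75.5−120)×10³/(8.314×447) = -44500/3716 = -11.97.
k_D/k_U = (4.17×10^12/1.29×10^6)·exp(-11.97) = 3.233×10^6 × 6.305×10^-6 = 20.4.
Since E_D > E_U, raising the temperature improves selectivity toward D.

20.4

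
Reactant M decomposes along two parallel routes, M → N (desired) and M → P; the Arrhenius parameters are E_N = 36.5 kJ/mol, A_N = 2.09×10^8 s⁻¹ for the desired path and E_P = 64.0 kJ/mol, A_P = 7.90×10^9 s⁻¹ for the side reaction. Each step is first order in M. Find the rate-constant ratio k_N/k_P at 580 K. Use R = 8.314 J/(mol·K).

Since both paths have the same order in M, the concentration cancels and S_{N/P} = k_N/k_P = (A_N/A_P)·exp[(E_P−E_N)/(RT)].
(E_P−E_N)/(RT) = (64.0−36.5)×10³/(8.314×580) = 27500/4822 = 5.703.
k_N/k_P = (2.09×10^8/7.90×10^9)·exp(5.703) = 0.02646 × 299.7 = 7.93.
Since E_N < E_P, lowering the temperature improves selectivity toward N.

7.93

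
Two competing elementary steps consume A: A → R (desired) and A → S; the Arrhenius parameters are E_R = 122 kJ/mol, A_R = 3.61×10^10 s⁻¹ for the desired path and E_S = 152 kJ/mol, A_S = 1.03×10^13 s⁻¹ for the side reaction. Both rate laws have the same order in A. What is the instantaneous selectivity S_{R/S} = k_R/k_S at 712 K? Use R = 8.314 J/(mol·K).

Since both paths have the same order in A, the concentration cancels and S_{R/S} = k_R/k_S = (A_R/A_S)·exp[(E_S−E_R)/(RT)].
(E_S−E_R)/(RT) = (152−122)×10³/(8.314×712) = 30000/5920 = 5.068.
k_R/k_S = (3.61×10^10/1.03×10^13)·exp(5.068) = 0.003505 × 158.8 = 0.557.
Since E_R < E_S, lowering the temperature improves selectivity toward R.

0.557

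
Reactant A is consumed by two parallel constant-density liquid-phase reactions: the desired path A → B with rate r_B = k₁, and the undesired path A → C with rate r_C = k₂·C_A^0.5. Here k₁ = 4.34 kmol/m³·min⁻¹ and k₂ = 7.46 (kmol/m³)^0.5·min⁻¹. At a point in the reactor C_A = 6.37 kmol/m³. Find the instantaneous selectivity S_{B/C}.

0.231

S_{B/C} = r_B/r_C = (k₁)/(k₂·C_A^0.5) = (k₁/k₂)·C_A^-0.5.
= (4.34) / (7.46×6.370^0.5) = 4.340/18.83 = 0.231.
The undesired path is higher order in A, so low C_A (CSTR or dilute feed) favours B.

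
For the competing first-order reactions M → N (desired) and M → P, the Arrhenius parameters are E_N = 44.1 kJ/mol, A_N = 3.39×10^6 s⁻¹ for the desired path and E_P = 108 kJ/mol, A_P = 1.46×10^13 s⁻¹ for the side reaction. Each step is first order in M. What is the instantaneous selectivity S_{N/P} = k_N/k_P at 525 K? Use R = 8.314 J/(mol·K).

0.529

k_N/k_P = (A_N/A_P)·exp[−(E_N−E_P)/(RT)] = (A_N/A_P)·exp[(E_P−E_N)/(RT)].
(E_P−E_N)/(RT) = (108−44.1)×10³/(8.314×525) = 63900/4365 = 14.64.
k_N/k_P = (3.39×10^6/1.46×10^13)·exp(14.64) = 2.322×10^-7 × 2.280×10^6 = 0.529.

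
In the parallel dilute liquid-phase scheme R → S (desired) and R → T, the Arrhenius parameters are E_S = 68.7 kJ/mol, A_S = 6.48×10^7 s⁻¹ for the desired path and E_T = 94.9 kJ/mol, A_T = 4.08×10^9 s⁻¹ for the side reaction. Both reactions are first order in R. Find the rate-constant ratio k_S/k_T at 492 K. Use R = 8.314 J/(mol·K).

9.61

Since both paths have the same order in R, the concentration cancels and S_{S/T} = k_S/k_T = (A_S/A_T)·exp[(E_T−E_S)/(RT)].
(E_T−E_S)/(RT) = (94.9−68.7)×10³/(8.314×492) = 26200/4090 = 6.405.
k_S/k_T = (6.48×10^7/4.08×10^9)·exp(6.405) = 0.01588 × 604.9 = 9.61.
Since E_S < E_T, lowering the temperature improves selectivity toward S.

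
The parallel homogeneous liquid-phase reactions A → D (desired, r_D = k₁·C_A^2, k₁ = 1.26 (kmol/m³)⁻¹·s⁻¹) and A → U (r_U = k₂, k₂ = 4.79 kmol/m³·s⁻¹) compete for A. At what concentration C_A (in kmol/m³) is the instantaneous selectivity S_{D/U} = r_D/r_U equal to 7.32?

5.28 kmol/m³

S_{D/U} = (k₁/k₂)·C_A^2 ⇒ C_A = (S·k₂/k₁)^(0.5).
= (7.32×4.79/1.26)^(0.5) = (27.83)^(0.5) = 5.28 kmol/m³.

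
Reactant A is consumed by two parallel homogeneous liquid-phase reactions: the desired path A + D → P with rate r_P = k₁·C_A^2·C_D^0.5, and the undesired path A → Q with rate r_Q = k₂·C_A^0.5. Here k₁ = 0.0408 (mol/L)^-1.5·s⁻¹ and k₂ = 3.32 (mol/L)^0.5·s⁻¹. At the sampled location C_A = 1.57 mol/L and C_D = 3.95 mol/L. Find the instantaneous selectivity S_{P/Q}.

S_{P/Q} = r_P/r_Q = (k₁·C_A^2·C_D^0.5)/(k₂·C_A^0.5) = (k₁/k₂)·C_A^1.5·C_D^0.5.
= (0.0408×1.570^2×3.950^0.5) / (3.32×1.570^0.5) = 0.1999/4.160 = 0.0480.
Since the desired path is higher order in A, keeping C_A high (PFR or concentrated feed) favours P.

0.0480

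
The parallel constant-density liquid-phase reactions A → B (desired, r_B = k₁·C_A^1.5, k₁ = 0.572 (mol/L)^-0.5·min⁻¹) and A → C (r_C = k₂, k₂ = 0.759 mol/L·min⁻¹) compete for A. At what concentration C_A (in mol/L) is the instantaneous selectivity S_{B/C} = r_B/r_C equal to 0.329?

0.575 mol/L

S_{B/C} = (k₁/k₂)·C_A^1.5 ⇒ C_A = (S·k₂/k₁)^(1/1.5).
= (0.329×0.759/0.572)^(0.6667) = (0.4366)^(0.6667) = 0.575 mol/L.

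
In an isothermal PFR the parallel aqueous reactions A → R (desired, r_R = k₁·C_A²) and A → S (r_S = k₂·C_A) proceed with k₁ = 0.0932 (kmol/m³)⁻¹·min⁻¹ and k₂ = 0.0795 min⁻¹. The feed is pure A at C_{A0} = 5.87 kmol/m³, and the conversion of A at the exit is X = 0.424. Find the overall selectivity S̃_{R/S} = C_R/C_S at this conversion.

C_A = C_{A0}(1−X) = 3.381 kmol/m³.
Along a PFR/batch, dC_S/dC_A = −r_S/(r_R+r_S) = −k₂/(k₂+k₁·C_A).
Integrating from C_{A0} to C_A: C_S = (0.0795/0.0932)·ln[(0.0795+0.0932·5.87)/(0.0795+0.0932·3.38)] = 0.8530·ln(0.6266/0.3946) = 0.3944 kmol/m³.
Then C_R = (C_{A0}−C_A) − C_S = 2.489 − 0.3944 = 2.094 kmol/m³.
S̃_{R/S} = C_R/C_S = 2.094/0.3944 = 5.31.

5.31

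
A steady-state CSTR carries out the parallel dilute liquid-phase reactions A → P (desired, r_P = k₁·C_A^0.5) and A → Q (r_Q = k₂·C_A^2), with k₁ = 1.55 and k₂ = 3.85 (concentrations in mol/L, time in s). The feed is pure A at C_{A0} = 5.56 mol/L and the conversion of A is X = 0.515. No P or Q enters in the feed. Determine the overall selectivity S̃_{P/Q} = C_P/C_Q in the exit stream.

0.0909

Exit C_A = C_{A0}(1−X) = 5.56×0.485 = 2.697 mol/L.
A CSTR operates uniformly at the exit composition, giving r_P = 2.545 and r_Q = 28.00 (each k·C_A^n at C_A = 2.697).
Overall selectivity = C_P/C_Q = r_Pτ/(r_Qτ) = r_P/r_Q = 0.0909.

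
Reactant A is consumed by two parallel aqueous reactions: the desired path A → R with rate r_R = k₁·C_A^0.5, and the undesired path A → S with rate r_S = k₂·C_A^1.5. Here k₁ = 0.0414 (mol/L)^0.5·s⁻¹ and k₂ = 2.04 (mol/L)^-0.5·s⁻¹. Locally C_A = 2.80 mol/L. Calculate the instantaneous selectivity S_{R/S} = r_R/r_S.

S_{R/S} = r_R/r_S = (k₁·C_A^0.5)/(k₂·C_A^1.5) = (k₁/k₂)·C_A⁻¹.
= (0.0414×2.800^0.5) / (2.04×2.800^1.5) = 0.06928/9.558 = 0.00725.

0.00725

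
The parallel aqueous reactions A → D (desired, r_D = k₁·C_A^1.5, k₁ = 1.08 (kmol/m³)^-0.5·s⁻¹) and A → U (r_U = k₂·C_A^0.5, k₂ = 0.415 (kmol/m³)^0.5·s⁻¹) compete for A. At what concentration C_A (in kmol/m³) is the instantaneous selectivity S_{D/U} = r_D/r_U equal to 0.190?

0.0730 kmol/m³

S_{D/U} = (k₁/k₂)·C_A ⇒ C_A = S·k₂/k₁.
= 0.190×0.415/1.08 = 0.0730 kmol/m³.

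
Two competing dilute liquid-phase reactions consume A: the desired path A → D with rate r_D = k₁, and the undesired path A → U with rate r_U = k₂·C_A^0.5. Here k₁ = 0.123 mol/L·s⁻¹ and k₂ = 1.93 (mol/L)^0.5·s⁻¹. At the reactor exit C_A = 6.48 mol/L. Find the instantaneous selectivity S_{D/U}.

S_{D/U} = r_D/r_U = (k₁)/(k₂·C_A^0.5) = (k₁/k₂)·C_A^-0.5.
= (0.123) / (1.93×6.480^0.5) = 0.1230/4.913 = 0.0250.
The undesired path is higher order in A, so low C_A (CSTR or dilute feed) favours D.

0.0250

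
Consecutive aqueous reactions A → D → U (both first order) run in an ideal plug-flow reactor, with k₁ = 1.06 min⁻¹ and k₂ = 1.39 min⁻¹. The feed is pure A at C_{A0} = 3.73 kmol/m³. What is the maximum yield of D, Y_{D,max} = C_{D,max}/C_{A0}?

At the optimum, C_{D,max}/C_{A0} = (k₁/k₂)^[k₂/(k₂−k₁)].
= (1.06/1.39)^(1.39/(1.39−1.06)) = (0.7626)^(4.212) = 0.3193.

0.319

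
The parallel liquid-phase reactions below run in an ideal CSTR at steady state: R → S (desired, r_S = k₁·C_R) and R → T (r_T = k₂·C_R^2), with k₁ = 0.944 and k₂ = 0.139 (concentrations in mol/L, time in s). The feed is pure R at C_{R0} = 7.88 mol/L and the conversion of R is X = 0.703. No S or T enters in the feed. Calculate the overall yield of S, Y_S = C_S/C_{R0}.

0.523

Exit C_R = C_{R0}(1−X) = 7.88×0.297 = 2.340 mol/L.
A CSTR operates uniformly at the exit composition, giving r_S = 2.209 and r_T = 0.7613 (each k·C_R^n at C_R = 2.340).
Fraction of consumed R going to S: r_S/(r_S+r_T) = 0.7437.
C_S = 0.7437·C_{R0}·X = 0.7437×7.88×0.703 = 4.12 mol/L; Y_S = C_S/C_{R0} = 0.523.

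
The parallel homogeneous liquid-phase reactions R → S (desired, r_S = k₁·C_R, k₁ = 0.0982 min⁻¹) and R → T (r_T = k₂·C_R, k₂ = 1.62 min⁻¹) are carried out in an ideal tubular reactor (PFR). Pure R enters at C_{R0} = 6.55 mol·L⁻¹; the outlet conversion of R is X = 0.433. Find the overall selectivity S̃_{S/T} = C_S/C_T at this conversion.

0.0606

C_R = C_{R0}(1−X) = 3.714 mol·L⁻¹.
Both paths are first order in R, so the instantaneous fraction to S is constant: dC_S/d(−C_R) = k₁/(k₁+k₂) = 0.05715.
C_S = 0.05715·(C_{R0}−C_R) = 0.05715×2.836 = 0.162 mol·L⁻¹.
C_T = (C_{R0}−C_R)−C_S = 2.674 mol·L⁻¹; S̃_{S/T} = 0.1621/2.674 = 0.0606.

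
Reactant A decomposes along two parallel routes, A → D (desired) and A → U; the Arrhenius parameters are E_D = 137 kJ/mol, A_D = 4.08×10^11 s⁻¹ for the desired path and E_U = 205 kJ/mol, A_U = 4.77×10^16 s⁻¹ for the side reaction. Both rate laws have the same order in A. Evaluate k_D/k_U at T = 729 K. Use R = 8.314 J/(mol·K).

0.638

k_D/k_U = (A_D/A_U)·exp[−(E_D−E_U)/(RT)] = (A_D/A_U)·exp[(E_U−E_D)/(RT)].
(E_U−E_D)/(RT) = (205−137)×10³/(8.314×729) = 68000/6061 = 11.22.
k_D/k_U = (4.08×10^11/4.77×10^16)·exp(11.22) = 8.553×10^-6 × 74566 = 0.638.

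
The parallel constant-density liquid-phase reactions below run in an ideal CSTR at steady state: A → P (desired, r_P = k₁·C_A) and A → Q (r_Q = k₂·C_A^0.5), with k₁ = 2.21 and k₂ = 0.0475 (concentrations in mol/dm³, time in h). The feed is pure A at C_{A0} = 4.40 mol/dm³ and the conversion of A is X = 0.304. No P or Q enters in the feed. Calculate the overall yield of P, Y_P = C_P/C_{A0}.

Exit C_A = C_{A0}(1−X) = 4.40×0.696 = 3.062 mol/dm³.
In a CSTR the entire volume is at exit conditions, so r_P = 2.21×3.062 = 6.768 and r_Q = 0.0475×3.062^0.5 = 0.08312.
Fraction of consumed A going to P: r_P/(r_P+r_Q) = 0.9879.
C_P = 0.9879·C_{A0}·X = 0.9879×4.40×0.304 = 1.32 mol/dm³; Y_P = C_P/C_{A0} = 0.300.

0.300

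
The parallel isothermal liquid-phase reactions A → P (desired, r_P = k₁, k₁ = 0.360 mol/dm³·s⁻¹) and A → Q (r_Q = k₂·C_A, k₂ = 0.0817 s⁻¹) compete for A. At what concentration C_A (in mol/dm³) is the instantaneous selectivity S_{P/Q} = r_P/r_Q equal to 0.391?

11.3 mol/dm³

S_{P/Q} = (k₁/k₂)·C_A⁻¹ ⇒ C_A = (S·k₂/k₁)^(-1).
= (0.391×0.0817/0.360)^(-1) = (0.08874)^(-1) = 11.3 mol/dm³.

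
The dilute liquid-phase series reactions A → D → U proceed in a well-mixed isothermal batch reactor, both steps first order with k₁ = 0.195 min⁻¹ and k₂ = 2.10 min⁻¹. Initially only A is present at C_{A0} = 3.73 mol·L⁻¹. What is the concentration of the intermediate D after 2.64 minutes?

For first-order series with pure A initially, C_D(t) = k₁C_{A0}/(k₂−k₁)·(e^(−k₁t) − e^(−k₂t)).
e^(−k₁t) = e^(−0.195×2.64) = e^(−0.5148) = 0.5976; e^(−k₂t) = e^(−5.544) = 0.003911.
C_D = 0.195×3.73/(2.10−0.195) × (0.5976−0.003911) = 0.3818×0.5937 = 0.2267 mol·L⁻¹.

0.227 mol·L⁻¹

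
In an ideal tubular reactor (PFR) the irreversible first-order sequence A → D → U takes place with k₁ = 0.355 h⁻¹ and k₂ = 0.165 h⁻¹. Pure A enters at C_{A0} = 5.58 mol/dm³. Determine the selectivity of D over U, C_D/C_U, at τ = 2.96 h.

Solving the coupled first-order balances gives C_D(τ) = [k₁/(k₂−k₁)]·C_{A0}·(e^(−k₁τ) − e^(−k₂τ)).
e^(−k₁τ) = e^(−0.355×2.96) = e^(−1.051) = 0.3497; e^(−k₂τ) = e^(−0.4884) = 0.6136.
C_D = 0.355×5.58/(0.165−0.355) × (0.3497−0.6136) = (-10.43)×(-0.2639) = 2.752 mol/dm³.
C_A = C_{A0}e^(−k₁τ) = 1.951 mol/dm³, so C_U = C_{A0}−C_A−C_D = 0.8770 mol/dm³; C_D/C_U = 3.14.

3.14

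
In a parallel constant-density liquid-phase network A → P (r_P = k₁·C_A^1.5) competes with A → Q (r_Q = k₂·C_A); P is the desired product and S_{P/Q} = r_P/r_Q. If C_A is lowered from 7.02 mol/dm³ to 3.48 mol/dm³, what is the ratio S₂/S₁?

0.704

S_{P/Q} = (k₁/k₂)·C_A^0.5, so S₂/S₁ = (C_{A,2}/C_{A,1})^0.5.
= (3.48/7.02)^0.5 = (0.4957)^0.5 = 0.704.
Selectivity toward P falls as C_A falls — high-concentration operation is favoured.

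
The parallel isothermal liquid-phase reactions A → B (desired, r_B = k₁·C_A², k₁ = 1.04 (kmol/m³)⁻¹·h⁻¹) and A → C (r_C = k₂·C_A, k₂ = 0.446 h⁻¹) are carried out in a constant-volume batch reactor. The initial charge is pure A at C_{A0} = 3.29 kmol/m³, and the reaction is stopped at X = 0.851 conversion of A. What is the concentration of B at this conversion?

C_A = C_{A0}(1−X) = 0.4902 kmol/m³.
Along a PFR/batch, dC_C/dC_A = −r_C/(r_B+r_C) = −k₂/(k₂+k₁·C_A).
Integrating from C_{A0} to C_A: C_C = (0.446/1.04)·ln[(0.446+1.04·3.29)/(0.446+1.04·0.490)] = 0.4288·ln(3.868/0.9558) = 0.5995 kmol/m³.
Then C_B = (C_{A0}−C_A) − C_C = 2.800 − 0.5995 = 2.200 kmol/m³.

2.20 kmol/m³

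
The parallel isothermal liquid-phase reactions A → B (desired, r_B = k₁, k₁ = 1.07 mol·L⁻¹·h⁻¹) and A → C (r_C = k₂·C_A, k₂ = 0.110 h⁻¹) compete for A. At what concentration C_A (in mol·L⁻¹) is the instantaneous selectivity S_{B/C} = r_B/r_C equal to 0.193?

S_{B/C} = (k₁/k₂)·C_A⁻¹ ⇒ C_A = (S·k₂/k₁)^(-1).
= (0.193×0.110/1.07)^(-1) = (0.01984)^(-1) = 50.4 mol·L⁻¹.

50.4 mol·L⁻¹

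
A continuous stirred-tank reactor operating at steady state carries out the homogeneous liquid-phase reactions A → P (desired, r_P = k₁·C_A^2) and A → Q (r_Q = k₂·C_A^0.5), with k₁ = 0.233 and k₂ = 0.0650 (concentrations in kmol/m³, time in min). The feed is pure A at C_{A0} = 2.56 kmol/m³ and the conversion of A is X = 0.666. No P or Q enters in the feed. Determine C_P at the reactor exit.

1.26 kmol/m³

Exit C_A = C_{A0}(1−X) = 2.56×0.334 = 0.8550 kmol/m³.
Rates in a CSTR are evaluated at the outlet concentration: r_P = 0.233×0.8550^2 = 0.1703, r_Q = 0.0650×0.8550^0.5 = 0.06010.
Fraction of consumed A going to P: r_P/(r_P+r_Q) = 0.7392.
C_P = 0.7392·C_{A0}·X = 0.7392×2.56×0.666 = 1.26 kmol/m³.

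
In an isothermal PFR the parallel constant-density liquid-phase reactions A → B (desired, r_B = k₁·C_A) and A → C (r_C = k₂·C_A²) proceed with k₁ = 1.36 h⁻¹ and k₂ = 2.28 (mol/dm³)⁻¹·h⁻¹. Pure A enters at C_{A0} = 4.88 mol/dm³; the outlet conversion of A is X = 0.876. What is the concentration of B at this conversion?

0.905 mol/dm³

C_A = C_{A0}(1−X) = 0.6051 mol/dm³.
Along a PFR/batch, dC_B/dC_A = −r_B/(r_B+r_C) = −k₁/(k₁+k₂·C_A).
Integrating from C_{A0} to C_A: C_B = (1.36/2.28)·ln[(1.36+2.28·4.88)/(1.36+2.28·0.605)] = 0.5965·ln(12.49/2.740) = 0.9048 mol/dm³.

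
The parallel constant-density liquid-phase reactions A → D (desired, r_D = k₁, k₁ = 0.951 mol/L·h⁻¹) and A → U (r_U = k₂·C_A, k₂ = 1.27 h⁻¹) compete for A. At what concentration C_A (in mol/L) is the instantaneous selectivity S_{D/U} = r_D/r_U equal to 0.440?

S_{D/U} = (k₁/k₂)·C_A⁻¹ ⇒ C_A = (S·k₂/k₁)^(-1).
= (0.440×1.27/0.951)^(-1) = (0.5876)^(-1) = 1.70 mol/L.

1.70 mol/L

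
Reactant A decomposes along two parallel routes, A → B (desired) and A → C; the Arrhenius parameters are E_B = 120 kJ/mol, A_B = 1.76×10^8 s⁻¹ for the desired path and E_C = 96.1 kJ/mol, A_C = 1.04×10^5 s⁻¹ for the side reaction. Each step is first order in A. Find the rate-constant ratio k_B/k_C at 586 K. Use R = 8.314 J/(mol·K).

12.5

Since both paths have the same order in A, the concentration cancels and S_{B/C} = k_B/k_C = (A_B/A_C)·exp[(E_C−E_B)/(RT)].
(E_C−E_B)/(RT) = (96.1−120)×10³/(8.314×586) = -23900/4872 = -4.906.
k_B/k_C = (1.76×10^8/1.04×10^5)·exp(-4.906) = 1692 × 0.007405 = 12.5.
Since E_B > E_C, raising the temperature improves selectivity toward B.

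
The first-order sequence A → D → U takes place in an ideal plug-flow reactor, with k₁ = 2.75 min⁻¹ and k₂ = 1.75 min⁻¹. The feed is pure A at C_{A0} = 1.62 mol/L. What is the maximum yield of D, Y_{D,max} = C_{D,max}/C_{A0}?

Evaluating C_D at τ_opt = ln(k₂/k₁)/(k₂−k₁) gives C_{D,max}/C_{A0} = (k₁/k₂)^[k₂/(k₂−k₁)].
= (2.75/1.75)^(1.75/(1.75−2.75)) = (1.571)^(-1.750) = 0.4534.

0.453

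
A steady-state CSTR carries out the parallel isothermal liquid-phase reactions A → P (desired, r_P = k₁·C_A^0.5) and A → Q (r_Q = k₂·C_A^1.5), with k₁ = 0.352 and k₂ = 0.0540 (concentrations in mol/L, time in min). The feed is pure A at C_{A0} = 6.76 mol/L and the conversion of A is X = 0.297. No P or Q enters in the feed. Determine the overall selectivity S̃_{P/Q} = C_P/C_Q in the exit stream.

Exit C_A = C_{A0}(1−X) = 6.76×0.703 = 4.752 mol/L.
A CSTR operates uniformly at the exit composition, giving r_P = 0.7674 and r_Q = 0.5594 (each k·C_A^n at C_A = 4.752).
Overall selectivity = C_P/C_Q = r_Pτ/(r_Qτ) = r_P/r_Q = 1.37.

1.37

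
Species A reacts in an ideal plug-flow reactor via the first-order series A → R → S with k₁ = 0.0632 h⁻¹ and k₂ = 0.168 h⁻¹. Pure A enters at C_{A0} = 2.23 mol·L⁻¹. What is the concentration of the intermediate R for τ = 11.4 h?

Solving the coupled first-order balances gives C_R(τ) = [k₁/(k₂−k₁)]·C_{A0}·(e^(−k₁τ) − e^(−k₂τ)).
e^(−k₁τ) = e^(−0.0632×11.4) = e^(−0.7205) = 0.4865; e^(−k₂τ) = e^(−1.915) = 0.1473.
C_R = 0.0632×2.23/(0.168−0.0632) × (0.4865−0.1473) = 1.345×0.3392 = 0.4562 mol·L⁻¹.

0.456 mol·L⁻¹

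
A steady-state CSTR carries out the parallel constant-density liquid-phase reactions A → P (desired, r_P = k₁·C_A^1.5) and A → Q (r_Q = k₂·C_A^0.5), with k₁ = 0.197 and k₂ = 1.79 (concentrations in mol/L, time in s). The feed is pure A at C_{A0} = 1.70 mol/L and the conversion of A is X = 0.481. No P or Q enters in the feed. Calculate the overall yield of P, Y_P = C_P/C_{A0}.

0.0426

Exit C_A = C_{A0}(1−X) = 1.70×0.519 = 0.8823 mol/L.
In a CSTR the entire volume is at exit conditions, so r_P = 0.197×0.8823^1.5 = 0.1633 and r_Q = 1.79×0.8823^0.5 = 1.681.
Fraction of consumed A going to P: r_P/(r_P+r_Q) = 0.08851.
C_P = 0.08851·C_{A0}·X = 0.08851×1.70×0.481 = 0.0724 mol/L; Y_P = C_P/C_{A0} = 0.0426.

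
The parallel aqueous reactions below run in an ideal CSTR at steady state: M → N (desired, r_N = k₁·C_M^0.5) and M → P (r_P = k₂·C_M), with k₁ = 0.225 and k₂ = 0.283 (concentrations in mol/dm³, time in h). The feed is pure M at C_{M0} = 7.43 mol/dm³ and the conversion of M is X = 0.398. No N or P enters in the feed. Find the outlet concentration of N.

0.808 mol/dm³

Exit C_M = C_{M0}(1−X) = 7.43×0.602 = 4.473 mol/dm³.
Rates in a CSTR are evaluated at the outlet concentration: r_N = 0.225×4.473^0.5 = 0.4759, r_P = 0.283×4.473 = 1.266.
Fraction of consumed M going to N: r_N/(r_N+r_P) = 0.2732.
C_N = 0.2732·C_{M0}·X = 0.2732×7.43×0.398 = 0.808 mol/dm³.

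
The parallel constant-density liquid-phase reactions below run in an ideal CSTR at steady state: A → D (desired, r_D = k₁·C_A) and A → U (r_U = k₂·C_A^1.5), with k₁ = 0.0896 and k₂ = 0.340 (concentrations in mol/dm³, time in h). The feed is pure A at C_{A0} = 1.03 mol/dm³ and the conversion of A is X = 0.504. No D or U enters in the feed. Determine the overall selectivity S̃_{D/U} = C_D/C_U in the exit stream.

Exit C_A = C_{A0}(1−X) = 1.03×0.496 = 0.5109 mol/dm³.
Rates in a CSTR are evaluated at the outlet concentration: r_D = 0.0896×0.5109 = 0.04577, r_U = 0.340×0.5109^1.5 = 0.1242.
Overall selectivity = C_D/C_U = r_Dτ/(r_Uτ) = r_D/r_U = 0.369.

0.369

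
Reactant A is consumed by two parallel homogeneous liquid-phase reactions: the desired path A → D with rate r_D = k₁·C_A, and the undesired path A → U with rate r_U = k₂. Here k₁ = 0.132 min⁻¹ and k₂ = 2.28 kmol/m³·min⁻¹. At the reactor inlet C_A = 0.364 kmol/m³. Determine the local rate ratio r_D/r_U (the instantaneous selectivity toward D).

S_{D/U} = r_D/r_U = (k₁·C_A)/(k₂) = (k₁/k₂)·C_A.
= (0.132×0.3640) / (2.28) = 0.04805/2.280 = 0.0211.
Since the desired path is higher order in A, keeping C_A high (PFR or concentrated feed) favours D.

0.0211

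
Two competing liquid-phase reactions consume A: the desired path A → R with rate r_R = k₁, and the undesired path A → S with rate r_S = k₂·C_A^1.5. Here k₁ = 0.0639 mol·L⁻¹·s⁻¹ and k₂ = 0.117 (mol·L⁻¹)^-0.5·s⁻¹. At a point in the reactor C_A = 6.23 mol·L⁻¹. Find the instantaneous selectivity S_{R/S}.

0.0351

S_{R/S} = r_R/r_S = (k₁)/(k₂·C_A^1.5) = (k₁/k₂)·C_A^-1.5.
= (0.0639) / (0.117×6.230^1.5) = 0.06390/1.819 = 0.0351.
The undesired path is higher order in A, so low C_A (CSTR or dilute feed) favours R.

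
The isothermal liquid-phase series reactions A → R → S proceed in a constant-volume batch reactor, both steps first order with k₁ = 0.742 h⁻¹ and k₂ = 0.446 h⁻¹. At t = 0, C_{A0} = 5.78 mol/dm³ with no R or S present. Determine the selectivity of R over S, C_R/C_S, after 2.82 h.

For first-order series with pure A initially, C_R(t) = k₁C_{A0}/(k₂−k₁)·(e^(−k₁t) − e^(−k₂t)).
e^(−k₁t) = e^(−0.742×2.82) = e^(−2.092) = 0.1234; e^(−k₂t) = e^(−1.258) = 0.2843.
C_R = 0.742×5.78/(0.446−0.742) × (0.1234−0.2843) = (-14.49)×(-0.1609) = 2.332 mol/dm³.
C_A = C_{A0}e^(−k₁t) = 0.7132 mol/dm³, so C_S = C_{A0}−C_A−C_R = 2.735 mol/dm³; C_R/C_S = 0.852.

0.852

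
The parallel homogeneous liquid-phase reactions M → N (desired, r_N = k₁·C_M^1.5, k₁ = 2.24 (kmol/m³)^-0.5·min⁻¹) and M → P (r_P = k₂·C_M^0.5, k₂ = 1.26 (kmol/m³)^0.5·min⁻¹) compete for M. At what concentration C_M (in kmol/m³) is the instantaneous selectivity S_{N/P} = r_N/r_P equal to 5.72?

S_{N/P} = (k₁/k₂)·C_M ⇒ C_M = S·k₂/k₁.
= 5.72×1.26/2.24 = 3.22 kmol/m³.

3.22 kmol/m³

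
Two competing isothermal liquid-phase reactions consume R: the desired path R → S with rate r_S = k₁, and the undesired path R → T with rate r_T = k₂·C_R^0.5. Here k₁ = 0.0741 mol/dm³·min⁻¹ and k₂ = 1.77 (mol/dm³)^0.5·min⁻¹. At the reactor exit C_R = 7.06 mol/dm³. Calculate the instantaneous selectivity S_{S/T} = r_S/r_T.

0.0158

S_{S/T} = r_S/r_T = (k₁)/(k₂·C_R^0.5) = (k₁/k₂)·C_R^-0.5.
= (0.0741) / (1.77×7.060^0.5) = 0.07410/4.703 = 0.0158.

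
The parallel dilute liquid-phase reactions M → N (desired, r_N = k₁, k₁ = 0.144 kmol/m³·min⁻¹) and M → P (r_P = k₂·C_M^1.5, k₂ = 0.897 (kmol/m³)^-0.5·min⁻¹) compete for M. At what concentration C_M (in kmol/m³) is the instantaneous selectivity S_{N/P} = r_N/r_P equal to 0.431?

S_{N/P} = (k₁/k₂)·C_M^-1.5 ⇒ C_M = (S·k₂/k₁)^(1/(-1.5)).
= (0.431×0.897/0.144)^(-0.6667) = (2.685)^(-0.6667) = 0.518 kmol/m³.

0.518 kmol/m³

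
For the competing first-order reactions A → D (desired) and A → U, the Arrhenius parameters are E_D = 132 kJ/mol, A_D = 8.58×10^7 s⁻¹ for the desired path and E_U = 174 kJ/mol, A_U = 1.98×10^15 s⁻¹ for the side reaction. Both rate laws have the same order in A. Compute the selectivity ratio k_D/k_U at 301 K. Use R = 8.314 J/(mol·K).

Since both paths have the same order in A, the concentration cancels and S_{D/U} = k_D/k_U = (A_D/A_U)·exp[(E_U−E_D)/(RT)].
(E_U−E_D)/(RT) = (174−132)×10³/(8.314×301) = 42000/2503 = 16.78.
k_D/k_U = (8.58×10^7/1.98×10^15)·exp(16.78) = 4.333×10^-8 × 1.945×10^7 = 0.843.
Since E_D < E_U, lowering the temperature improves selectivity toward D.

0.843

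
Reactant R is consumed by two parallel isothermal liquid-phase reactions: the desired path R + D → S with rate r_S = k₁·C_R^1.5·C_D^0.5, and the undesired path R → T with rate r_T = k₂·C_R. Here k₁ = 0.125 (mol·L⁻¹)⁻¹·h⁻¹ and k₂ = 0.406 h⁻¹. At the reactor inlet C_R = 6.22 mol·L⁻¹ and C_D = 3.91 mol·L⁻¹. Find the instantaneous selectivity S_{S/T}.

1.52

S_{S/T} = r_S/r_T = (k₁·C_R^1.5·C_D^0.5)/(k₂·C_R) = (k₁/k₂)·C_R^0.5·C_D^0.5.
= (0.125×6.220^1.5×3.910^0.5) / (0.406×6.220) = 3.834/2.525 = 1.52.
Since the desired path is higher order in R, keeping C_R high (PFR or concentrated feed) favours S.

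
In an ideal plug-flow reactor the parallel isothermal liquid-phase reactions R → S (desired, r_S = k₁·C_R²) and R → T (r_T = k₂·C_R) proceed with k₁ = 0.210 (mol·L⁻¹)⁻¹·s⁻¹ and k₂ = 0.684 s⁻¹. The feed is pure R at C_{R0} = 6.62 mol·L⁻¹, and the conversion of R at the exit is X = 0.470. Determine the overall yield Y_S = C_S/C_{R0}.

C_R = C_{R0}(1−X) = 3.509 mol·L⁻¹.
Along a PFR/batch, dC_T/dC_R = −r_T/(r_S+r_T) = −k₂/(k₂+k₁·C_R).
Integrating from C_{R0} to C_R: C_T = (0.684/0.210)·ln[(0.684+0.210·6.62)/(0.684+0.210·3.51)] = 3.257·ln(2.074/1.421) = 1.232 mol·L⁻¹.
Then C_S = (C_{R0}−C_R) − C_T = 3.111 − 1.232 = 1.879 mol·L⁻¹.
Y_S = C_S/C_{R0} = 1.879/6.62 = 0.284.

0.284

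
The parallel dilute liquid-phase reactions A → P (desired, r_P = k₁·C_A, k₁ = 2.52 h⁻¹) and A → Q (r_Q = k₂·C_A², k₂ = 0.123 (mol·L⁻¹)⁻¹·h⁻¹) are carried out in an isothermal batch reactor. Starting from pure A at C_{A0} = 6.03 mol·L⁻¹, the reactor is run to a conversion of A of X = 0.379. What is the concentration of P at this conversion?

C_A = C_{A0}(1−X) = 3.745 mol·L⁻¹.
Along a PFR/batch, dC_P/dC_A = −r_P/(r_P+r_Q) = −k₁/(k₁+k₂·C_A).
Integrating from C_{A0} to C_A: C_P = (2.52/0.123)·ln[(2.52+0.123·6.03)/(2.52+0.123·3.74)] = 20.49·ln(3.262/2.981) = 1.846 mol·L⁻¹.

1.85 mol·L⁻¹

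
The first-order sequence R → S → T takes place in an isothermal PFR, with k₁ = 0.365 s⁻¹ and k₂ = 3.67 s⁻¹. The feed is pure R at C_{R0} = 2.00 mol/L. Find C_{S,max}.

For a first-order series the maximum intermediate yield is C_{S,max}/C_{R0} = (k₁/k₂)^[k₂/(k₂−k₁)].
= (0.365/3.67)^(3.67/(3.67−0.365)) = (0.09946)^(1.110) = 0.07708.
C_{S,max} = 0.07708×2.00 = 0.154 mol/L.

0.154 mol/L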